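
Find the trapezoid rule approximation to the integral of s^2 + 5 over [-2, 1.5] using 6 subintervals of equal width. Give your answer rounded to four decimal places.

21.4902

Δs = (1.5 − (-2))/6 = 7/12.
f(-2) = 9, f(-17/12) = 1009/144, f(-5/6) = 205/36, f(-0.25) = 5.0625, f(1/3) = 46/9, f(11/12) = 841/144, f(1.5) = 7.25.
T_6 = (Δs/2)·[f(s_0) + 2f(s_1) + ... + 2f(s_{5}) + f(s_6)].
Sum ≈ 21.4902.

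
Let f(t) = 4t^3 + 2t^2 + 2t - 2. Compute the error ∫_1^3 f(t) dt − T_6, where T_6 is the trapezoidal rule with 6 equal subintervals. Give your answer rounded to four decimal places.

-0.9630

Exact integral: ∫_1^3 f(t) dt ≈ 101.333333.
T_6 ≈ 102.296296.
Error ≈ 101.333333 − 102.296296 ≈ -0.9630.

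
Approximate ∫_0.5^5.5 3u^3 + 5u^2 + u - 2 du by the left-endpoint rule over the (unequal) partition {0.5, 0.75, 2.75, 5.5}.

283.30859375

Subinterval widths: 0.25, 2, 2.75.
Left endpoints: 0.5, 0.75, 2.75.
f(0.5) = 0.125, f(0.75) = 2.828125, f(2.75) = 100.953125.
Sum = Σ Δu_i · f(u_i).
Sum = 283.30859375.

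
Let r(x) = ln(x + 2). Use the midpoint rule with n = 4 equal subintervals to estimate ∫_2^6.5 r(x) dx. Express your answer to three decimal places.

8.152

Δx = (6.5 − 2)/4 = 1.125.
Midpoints: 2.5625, 3.6875, 4.8125, 5.9375.
r(2.5625) ≈ 1.518, r(3.6875) ≈ 1.738, r(4.8125) ≈ 1.919, r(5.9375) ≈ 2.072.
Sum = Δx · [r(2.5625) + r(3.6875) + r(4.8125) + r(5.9375)].
Sum ≈ 8.152.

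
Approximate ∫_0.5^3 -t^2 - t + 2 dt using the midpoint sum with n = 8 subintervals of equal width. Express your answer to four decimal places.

Δt = (3 − 0.5)/8 = 0.3125.
Midpoints: 0.65625, 0.96875, 1.28125, 1.59375, 1.90625, 2.21875, 2.53125, 2.84375.
f(0.65625) = 935/1024, f(0.96875) = 95/1024, f(1.28125) = -945/1024, f(1.59375) = -2185/1024, f(1.90625) = -3625/1024, f(2.21875) = -5265/1024, f(2.53125) = -7105/1024, f(2.84375) = -9145/1024.
Sum = Δt · [f(0.65625) + f(0.96875) + f(1.28125) + ...].
Sum ≈ -8.3130.

-8.3130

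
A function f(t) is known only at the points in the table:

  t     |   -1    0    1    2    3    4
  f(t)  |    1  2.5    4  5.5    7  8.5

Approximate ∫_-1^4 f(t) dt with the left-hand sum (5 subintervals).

20

Δt = 1.
Sum = 1·[1 + 2.5 + 4 + 5.5 + 7] = 20.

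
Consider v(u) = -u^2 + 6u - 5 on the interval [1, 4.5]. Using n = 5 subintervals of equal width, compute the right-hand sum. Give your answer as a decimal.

10.535

Δu = (4.5 − 1)/5 = 0.7.
Right endpoints: 1.7, 2.4, 3.1, 3.8, 4.5.
v(1.7) = 2.31, v(2.4) = 3.64, v(3.1) = 3.99, v(3.8) = 3.36, v(4.5) = 1.75.
Sum = Δu · [v(1.7) + v(2.4) + v(3.1) + v(3.8) + v(4.5)].
Sum = 10.535.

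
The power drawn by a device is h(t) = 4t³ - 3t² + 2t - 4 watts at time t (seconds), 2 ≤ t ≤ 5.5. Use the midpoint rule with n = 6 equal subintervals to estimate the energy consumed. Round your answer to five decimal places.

748.76910

Δt = (5.5 − 2)/6 = 7/12.
Midpoints: 55/24, 2.875, 83/24, 97/24, 4.625, 125/24.
h(55/24) = 113941/3456, h(2.875) = 72.0078125, h(83/24) = 457865/3456, h(97/24) = 757423/3456, h(4.625) = 336.8046875, h(125/24) = 1694051/3456.
Sum = Δt · [h(55/24) + h(2.875) + h(83/24) + ...].
Sum ≈ 748.76910.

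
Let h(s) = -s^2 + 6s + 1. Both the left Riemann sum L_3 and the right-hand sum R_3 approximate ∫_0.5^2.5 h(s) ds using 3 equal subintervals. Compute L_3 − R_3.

L_3 ≈ 12.6851852.
R_3 ≈ 16.6851852.
L_3 − R_3 = -4.

-4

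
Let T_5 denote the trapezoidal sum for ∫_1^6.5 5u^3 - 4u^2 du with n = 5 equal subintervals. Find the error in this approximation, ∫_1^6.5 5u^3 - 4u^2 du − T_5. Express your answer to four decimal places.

-57.9540

Exact integral: ∫_1^6.5 f(u) du ≈ 1865.244792.
T_5 = 1923.19875.
Error ≈ 1865.244792 − 1923.19875 ≈ -57.9540.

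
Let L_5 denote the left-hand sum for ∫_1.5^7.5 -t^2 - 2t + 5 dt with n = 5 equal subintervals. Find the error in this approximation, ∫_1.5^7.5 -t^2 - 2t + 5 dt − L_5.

-38.16

Exact integral: ∫_1.5^7.5 f(t) dt = -163.5.
L_5 = -125.34.
Error = -163.5 − (-125.34) = -38.16.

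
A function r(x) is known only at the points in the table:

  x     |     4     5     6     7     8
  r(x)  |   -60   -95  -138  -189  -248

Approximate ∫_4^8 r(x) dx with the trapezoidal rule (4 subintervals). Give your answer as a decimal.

Δx = 1.
T_4 = (1/2)·[(-60) + 2·(-95) + 2·(-138) + 2·(-189) + (-248)] = -576.

-576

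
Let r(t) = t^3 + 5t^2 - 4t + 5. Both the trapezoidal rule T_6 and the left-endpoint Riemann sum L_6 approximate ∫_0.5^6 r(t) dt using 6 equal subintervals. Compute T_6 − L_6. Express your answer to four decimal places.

170.7865

T_6 ≈ 651.137297.
L_6 ≈ 480.350839.
T_6 − L_6 ≈ 170.7865.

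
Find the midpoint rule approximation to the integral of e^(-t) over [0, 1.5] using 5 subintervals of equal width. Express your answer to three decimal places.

Δt = (1.5 − 0)/5 = 0.3.
Midpoints: 0.15, 0.45, 0.75, 1.05, 1.35.
f(0.15) ≈ 0.861, f(0.45) ≈ 0.638, f(0.75) ≈ 0.472, f(1.05) ≈ 0.350, f(1.35) ≈ 0.259.
Sum = Δt · [f(0.15) + f(0.45) + f(0.75) + f(1.05) + f(1.35)].
Sum ≈ 0.774.

0.774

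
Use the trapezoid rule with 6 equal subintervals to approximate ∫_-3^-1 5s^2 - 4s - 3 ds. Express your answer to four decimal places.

53.5185

Δs = (-1 − (-3))/6 = 1/3.
f(-3) = 54, f(-8/3) = 389/9, f(-7/3) = 302/9, f(-2) = 25, f(-5/3) = 158/9, f(-4/3) = 101/9, f(-1) = 6.
T_6 = (Δs/2)·[f(s_0) + 2f(s_1) + ... + 2f(s_{5}) + f(s_6)].
Sum ≈ 53.5185.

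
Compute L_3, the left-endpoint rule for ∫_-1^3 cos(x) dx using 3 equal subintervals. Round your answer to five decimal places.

Δx = (3 − (-1))/3 = 4/3.
Left endpoints: -1, 1/3, 5/3.
f(-1) ≈ 0.54030, f(1/3) ≈ 0.94496, f(5/3) ≈ -0.09572.
Sum = Δx · [f(-1) + f(1/3) + f(5/3)].
Sum ≈ 1.85271.

1.85271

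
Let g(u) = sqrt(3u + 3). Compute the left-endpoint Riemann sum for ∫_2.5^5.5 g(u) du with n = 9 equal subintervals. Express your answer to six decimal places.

Δu = (5.5 − 2.5)/9 = 1/3.
Left endpoints: 2.5, 17/6, 19/6, 3.5, 23/6, 25/6, 4.5, 29/6, 31/6.
g(2.5) ≈ 3.240370, g(17/6) ≈ 3.391165, g(19/6) ≈ 3.535534, g(3.5) ≈ 3.674235, g(23/6) ≈ 3.807887, g(25/6) ≈ 3.937004, g(4.5) ≈ 4.062019, g(29/6) ≈ 4.183300, g(31/6) ≈ 4.301163.
Sum = Δu · [g(2.5) + g(17/6) + g(19/6) + ...].
Sum ≈ 11.377559.

11.377559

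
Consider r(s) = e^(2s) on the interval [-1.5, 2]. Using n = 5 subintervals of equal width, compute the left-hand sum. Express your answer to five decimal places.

12.49799

Δs = (2 − (-1.5))/5 = 0.7.
Left endpoints: -1.5, -0.8, -0.1, 0.6, 1.3.
r(-1.5) ≈ 0.04979, r(-0.8) ≈ 0.20190, r(-0.1) ≈ 0.81873, r(0.6) ≈ 3.32012, r(1.3) ≈ 13.46374.
Sum = Δs · [r(-1.5) + r(-0.8) + r(-0.1) + r(0.6) + r(1.3)].
Sum ≈ 12.49799.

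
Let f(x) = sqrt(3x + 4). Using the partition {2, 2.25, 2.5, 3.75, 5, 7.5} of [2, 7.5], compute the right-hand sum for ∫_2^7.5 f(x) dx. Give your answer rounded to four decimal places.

24.8670

Subinterval widths: 0.25, 0.25, 1.25, 1.25, 2.5.
Right endpoints: 2.25, 2.5, 3.75, 5, 7.5.
f(2.25) ≈ 3.2787, f(2.5) ≈ 3.3912, f(3.75) ≈ 3.9051, f(5) ≈ 4.3589, f(7.5) ≈ 5.1478.
Sum = Σ Δx_i · f(x_i).
Sum ≈ 24.8670.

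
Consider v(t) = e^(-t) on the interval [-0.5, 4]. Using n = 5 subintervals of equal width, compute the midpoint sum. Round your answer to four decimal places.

1.5767

Δt = (4 − (-0.5))/5 = 0.9.
Midpoints: -0.05, 0.85, 1.75, 2.65, 3.55.
v(-0.05) ≈ 1.0513, v(0.85) ≈ 0.4274, v(1.75) ≈ 0.1738, v(2.65) ≈ 0.0707, v(3.55) ≈ 0.0287.
Sum = Δt · [v(-0.05) + v(0.85) + v(1.75) + v(2.65) + v(3.55)].
Sum ≈ 1.5767.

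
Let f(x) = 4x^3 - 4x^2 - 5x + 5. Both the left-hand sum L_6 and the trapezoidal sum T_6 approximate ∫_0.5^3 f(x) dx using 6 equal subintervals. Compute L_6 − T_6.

L_6 ≈ 24.45891.
T_6 ≈ 36.95891.
L_6 − T_6 = -12.5.

-12.5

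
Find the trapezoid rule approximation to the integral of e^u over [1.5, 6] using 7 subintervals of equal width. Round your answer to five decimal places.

412.59264

Δu = (6 − 1.5)/7 = 9/14.
f(1.5) ≈ 4.48169, f(15/7) ≈ 8.52376, f(39/14) ≈ 16.21139, f(24/7) ≈ 30.83256, f(57/14) ≈ 58.64068, f(33/7) ≈ 111.52912, f(75/14) ≈ 212.11803, f(6) ≈ 403.42879.
T_7 = (Δu/2)·[f(u_0) + 2f(u_1) + ... + 2f(u_{6}) + f(u_7)].
Sum ≈ 412.59264.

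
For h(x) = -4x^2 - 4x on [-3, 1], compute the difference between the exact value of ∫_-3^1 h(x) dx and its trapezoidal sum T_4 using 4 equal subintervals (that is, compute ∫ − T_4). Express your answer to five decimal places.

2.66667

Exact integral: ∫_-3^1 h(x) dx ≈ -21.3333333.
T_4 = -24.
Error ≈ -21.3333333 − (-24) ≈ 2.66667.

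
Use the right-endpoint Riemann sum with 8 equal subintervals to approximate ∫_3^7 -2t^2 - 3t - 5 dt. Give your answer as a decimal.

Δt = (7 − 3)/8 = 0.5.
Right endpoints: 3.5, 4, 4.5, 5, 5.5, 6, 6.5, 7.
f(3.5) = -40, f(4) = -49, f(4.5) = -59, f(5) = -70, f(5.5) = -82, f(6) = -95, f(6.5) = -109, f(7) = -124.
Sum = Δt · [f(3.5) + f(4) + f(4.5) + ...].
Sum = -314.

-314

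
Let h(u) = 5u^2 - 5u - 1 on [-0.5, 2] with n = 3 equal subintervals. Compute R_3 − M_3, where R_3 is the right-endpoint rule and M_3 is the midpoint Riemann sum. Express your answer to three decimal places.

4.774

R_3 ≈ 5.71759.
M_3 ≈ 0.94329.
R_3 − M_3 ≈ 4.774.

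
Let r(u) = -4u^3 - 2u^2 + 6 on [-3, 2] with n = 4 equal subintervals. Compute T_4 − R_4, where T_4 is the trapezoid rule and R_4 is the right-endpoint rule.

T_4 = 76.875.
R_4 = -4.375.
T_4 − R_4 = 81.25.

81.25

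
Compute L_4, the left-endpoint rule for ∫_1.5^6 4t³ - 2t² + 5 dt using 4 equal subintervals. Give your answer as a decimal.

Δt = (6 − 1.5)/4 = 1.125.
Left endpoints: 1.5, 2.625, 3.75, 4.875.
f(1.5) = 14, f(2.625) = 63.5703125, f(3.75) = 187.8125, f(4.875) = 420.8984375.
Sum = Δt · [f(1.5) + f(2.625) + f(3.75) + f(4.875)].
Sum = 772.06640625.

772.06640625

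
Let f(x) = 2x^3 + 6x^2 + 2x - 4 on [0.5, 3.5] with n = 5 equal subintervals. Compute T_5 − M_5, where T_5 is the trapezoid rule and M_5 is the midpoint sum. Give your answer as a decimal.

T_5 = 163.74.
M_5 = 158.88.
T_5 − M_5 = 4.86.

4.86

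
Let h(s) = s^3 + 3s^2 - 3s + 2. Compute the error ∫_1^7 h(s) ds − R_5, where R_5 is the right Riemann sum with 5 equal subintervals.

Exact integral: ∫_1^7 h(s) ds = 882.
R_5 = 1184.4.
Error = 882 − 1184.4 = -302.4.

-302.4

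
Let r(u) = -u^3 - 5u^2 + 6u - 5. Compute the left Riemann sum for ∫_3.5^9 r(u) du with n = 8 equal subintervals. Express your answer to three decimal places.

-2235.140

Δu = (9 − 3.5)/8 = 0.6875.
Left endpoints: 3.5, 4.1875, 4.875, 5.5625, 6.25, 6.9375, 7.625, 8.3125.
r(3.5) = -88.125, r(4.1875) = -577451/4096, r(4.875) = -107743/512, r(5.5625) = -1222425/4096, r(6.25) = -406.953125, r(6.9375) = -2203295/4096, r(7.625) = -354957/512, r(8.3125) = -3583949/4096.
Sum = Δu · [r(3.5) + r(4.1875) + r(4.875) + ...].
Sum ≈ -2235.140.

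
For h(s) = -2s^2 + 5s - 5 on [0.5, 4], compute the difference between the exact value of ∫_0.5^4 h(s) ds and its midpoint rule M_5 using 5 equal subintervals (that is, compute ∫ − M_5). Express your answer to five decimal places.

-0.28583

Exact integral: ∫_0.5^4 h(s) ds ≈ -20.7083333.
M_5 = -20.4225.
Error ≈ -20.7083333 − (-20.4225) ≈ -0.28583.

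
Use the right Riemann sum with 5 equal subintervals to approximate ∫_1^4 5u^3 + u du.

Δu = (4 − 1)/5 = 0.6.
Right endpoints: 1.6, 2.2, 2.8, 3.4, 4.
f(1.6) = 22.08, f(2.2) = 55.44, f(2.8) = 112.56, f(3.4) = 199.92, f(4) = 324.
Sum = Δu · [f(1.6) + f(2.2) + f(2.8) + f(3.4) + f(4)].
Sum = 428.4.

428.4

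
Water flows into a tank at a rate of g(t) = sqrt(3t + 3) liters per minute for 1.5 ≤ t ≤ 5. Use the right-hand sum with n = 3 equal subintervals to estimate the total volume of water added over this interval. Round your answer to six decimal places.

13.261677

Δt = (5 − 1.5)/3 = 7/6.
Right endpoints: 8/3, 23/6, 5.
g(8/3) ≈ 3.316625, g(23/6) ≈ 3.807887, g(5) ≈ 4.242641.
Sum = Δt · [g(8/3) + g(23/6) + g(5)].
Sum ≈ 13.261677.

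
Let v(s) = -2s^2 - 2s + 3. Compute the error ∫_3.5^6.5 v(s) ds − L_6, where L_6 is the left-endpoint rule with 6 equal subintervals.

Exact integral: ∫_3.5^6.5 v(s) ds = -175.5.
L_6 = -159.25.
Error = -175.5 − (-159.25) = -16.25.

-16.25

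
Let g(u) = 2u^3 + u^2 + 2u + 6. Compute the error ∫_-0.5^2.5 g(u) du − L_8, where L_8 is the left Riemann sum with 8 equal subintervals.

7.6640625

Exact integral: ∫_-0.5^2.5 g(u) du = 48.75.
L_8 = 41.0859375.
Error = 48.75 − 41.0859375 = 7.6640625.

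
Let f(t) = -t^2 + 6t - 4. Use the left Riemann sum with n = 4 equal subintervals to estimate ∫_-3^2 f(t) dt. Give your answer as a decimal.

Δt = (2 − (-3))/4 = 1.25.
Left endpoints: -3, -1.75, -0.5, 0.75.
f(-3) = -31, f(-1.75) = -17.5625, f(-0.5) = -7.25, f(0.75) = -0.0625.
Sum = Δt · [f(-3) + f(-1.75) + f(-0.5) + f(0.75)].
Sum = -69.84375.

-69.84375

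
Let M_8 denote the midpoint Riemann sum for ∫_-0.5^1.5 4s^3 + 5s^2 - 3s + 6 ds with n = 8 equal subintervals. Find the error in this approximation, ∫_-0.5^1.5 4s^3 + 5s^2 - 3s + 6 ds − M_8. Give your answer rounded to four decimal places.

0.1146

Exact integral: ∫_-0.5^1.5 f(s) ds ≈ 19.833333.
M_8 = 19.71875.
Error ≈ 19.833333 − 19.71875 ≈ 0.1146.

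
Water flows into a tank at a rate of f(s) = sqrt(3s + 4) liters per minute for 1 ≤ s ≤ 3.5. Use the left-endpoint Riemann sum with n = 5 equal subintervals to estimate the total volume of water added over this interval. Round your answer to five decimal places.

7.86011

Δs = (3.5 − 1)/5 = 0.5.
Left endpoints: 1, 1.5, 2, 2.5, 3.
f(1) ≈ 2.64575, f(1.5) ≈ 2.91548, f(2) ≈ 3.16228, f(2.5) ≈ 3.39116, f(3) ≈ 3.60555.
Sum = Δs · [f(1) + f(1.5) + f(2) + f(2.5) + f(3)].
Sum ≈ 7.86011.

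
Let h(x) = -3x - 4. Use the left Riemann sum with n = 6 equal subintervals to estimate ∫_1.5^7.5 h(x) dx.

-96

Δx = (7.5 − 1.5)/6 = 1.
Left endpoints: 1.5, 2.5, 3.5, 4.5, 5.5, 6.5.
h(1.5) = -8.5, h(2.5) = -11.5, h(3.5) = -14.5, h(4.5) = -17.5, h(5.5) = -20.5, h(6.5) = -23.5.
Sum = Δx · [h(1.5) + h(2.5) + h(3.5) + ...].
Sum = -96.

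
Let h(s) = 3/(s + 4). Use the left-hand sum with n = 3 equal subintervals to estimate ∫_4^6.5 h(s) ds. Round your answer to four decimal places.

0.8541

Δs = (6.5 − 4)/3 = 5/6.
Left endpoints: 4, 29/6, 17/3.
h(4) = 0.375, h(29/6) = 18/53, h(17/3) = 9/29.
Sum = Δs · [h(4) + h(29/6) + h(17/3)].
Sum ≈ 0.8541.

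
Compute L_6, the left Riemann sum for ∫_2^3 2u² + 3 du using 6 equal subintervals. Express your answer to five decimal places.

Δu = (3 − 2)/6 = 1/6.
Left endpoints: 2, 13/6, 7/3, 2.5, 8/3, 17/6.
f(2) = 11, f(13/6) = 223/18, f(7/3) = 125/9, f(2.5) = 15.5, f(8/3) = 155/9, f(17/6) = 343/18.
Sum = Δu · [f(2) + f(13/6) + f(7/3) + ...].
Sum ≈ 14.84259.

14.84259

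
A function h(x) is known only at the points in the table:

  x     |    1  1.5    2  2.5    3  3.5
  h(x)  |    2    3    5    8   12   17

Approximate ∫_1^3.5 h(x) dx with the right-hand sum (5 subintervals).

Δx = 0.5.
Sum = 0.5·[3 + 5 + 8 + 12 + 17] = 22.5.

22.5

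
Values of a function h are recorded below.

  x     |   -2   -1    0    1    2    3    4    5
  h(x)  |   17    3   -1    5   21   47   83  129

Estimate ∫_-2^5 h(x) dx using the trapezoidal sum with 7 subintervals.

231

Δx = 1.
T_7 = (1/2)·[17 + 2·3 + 2·(-1) + 2·5 + 2·21 + 2·47 + 2·83 + 129] = 231.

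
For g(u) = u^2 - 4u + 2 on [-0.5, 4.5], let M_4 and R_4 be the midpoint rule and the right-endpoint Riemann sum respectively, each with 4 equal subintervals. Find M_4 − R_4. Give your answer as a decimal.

-1.953125

M_4 = -0.234375.
R_4 = 1.71875.
M_4 − R_4 = -1.953125.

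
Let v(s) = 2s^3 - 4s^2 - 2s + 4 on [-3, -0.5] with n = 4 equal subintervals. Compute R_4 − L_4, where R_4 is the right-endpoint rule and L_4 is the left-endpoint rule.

52.34375

R_4 ≈ -33.7402344.
L_4 ≈ -86.0839844.
R_4 − L_4 = 52.34375.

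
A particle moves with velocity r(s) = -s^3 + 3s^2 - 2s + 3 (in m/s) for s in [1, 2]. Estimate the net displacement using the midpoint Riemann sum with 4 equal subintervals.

Δs = (2 − 1)/4 = 0.25.
Midpoints: 1.125, 1.375, 1.625, 1.875.
r(1.125) = 1599/512, r(1.375) = 1701/512, r(1.625) = 1731/512, r(1.875) = 1641/512.
Sum = Δs · [r(1.125) + r(1.375) + r(1.625) + r(1.875)].
Sum = 3.2578125.

3.2578125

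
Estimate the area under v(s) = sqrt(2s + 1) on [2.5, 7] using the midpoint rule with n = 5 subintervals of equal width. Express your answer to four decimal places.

14.4710

Δs = (7 − 2.5)/5 = 0.9.
Midpoints: 2.95, 3.85, 4.75, 5.65, 6.55.
v(2.95) ≈ 2.6268, v(3.85) ≈ 2.9496, v(4.75) ≈ 3.2404, v(5.65) ≈ 3.5071, v(6.55) ≈ 3.7550.
Sum = Δs · [v(2.95) + v(3.85) + v(4.75) + v(5.65) + v(6.55)].
Sum ≈ 14.4710.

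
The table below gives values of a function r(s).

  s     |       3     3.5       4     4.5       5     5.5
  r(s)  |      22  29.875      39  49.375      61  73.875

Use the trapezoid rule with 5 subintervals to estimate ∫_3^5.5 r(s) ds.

Δs = 0.5.
T_5 = (0.5/2)·[22 + 2·29.875 + 2·39 + 2·49.375 + 2·61 + 73.875] = 113.59375.

113.59375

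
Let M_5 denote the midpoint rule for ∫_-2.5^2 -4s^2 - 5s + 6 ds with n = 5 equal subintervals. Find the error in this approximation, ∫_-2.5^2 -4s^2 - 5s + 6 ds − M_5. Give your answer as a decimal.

-1.215

Exact integral: ∫_-2.5^2 f(s) ds = 1.125.
M_5 = 2.34.
Error = 1.125 − 2.34 = -1.215.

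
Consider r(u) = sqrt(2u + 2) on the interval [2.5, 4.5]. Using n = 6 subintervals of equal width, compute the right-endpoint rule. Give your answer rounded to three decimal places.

Δu = (4.5 − 2.5)/6 = 1/3.
Right endpoints: 17/6, 19/6, 3.5, 23/6, 25/6, 4.5.
r(17/6) ≈ 2.769, r(19/6) ≈ 2.887, r(3.5) ≈ 3.000, r(23/6) ≈ 3.109, r(25/6) ≈ 3.215, r(4.5) ≈ 3.317.
Sum = Δu · [r(17/6) + r(19/6) + r(3.5) + ...].
Sum ≈ 6.099.

6.099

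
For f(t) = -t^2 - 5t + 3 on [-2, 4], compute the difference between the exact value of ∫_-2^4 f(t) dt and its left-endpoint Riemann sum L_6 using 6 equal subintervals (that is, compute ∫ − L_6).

-20

Exact integral: ∫_-2^4 f(t) dt = -36.
L_6 = -16.
Error = -36 − (-16) = -20.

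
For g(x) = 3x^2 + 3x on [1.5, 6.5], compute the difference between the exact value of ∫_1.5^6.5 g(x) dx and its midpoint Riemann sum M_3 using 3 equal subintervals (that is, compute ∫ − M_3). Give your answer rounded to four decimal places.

3.4722

Exact integral: ∫_1.5^6.5 g(x) dx = 331.25.
M_3 ≈ 327.777778.
Error ≈ 331.25 − 327.777778 ≈ 3.4722.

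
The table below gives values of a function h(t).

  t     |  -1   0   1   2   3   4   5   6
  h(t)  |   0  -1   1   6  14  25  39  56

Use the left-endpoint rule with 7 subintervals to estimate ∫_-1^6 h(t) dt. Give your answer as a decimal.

Δt = 1.
Sum = 1·[0 + (-1) + 1 + 6 + 14 + 25 + 39] = 84.

84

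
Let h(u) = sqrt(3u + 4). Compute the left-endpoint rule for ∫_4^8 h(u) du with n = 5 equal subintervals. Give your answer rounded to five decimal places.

Δu = (8 − 4)/5 = 0.8.
Left endpoints: 4, 4.8, 5.6, 6.4, 7.2.
h(4) ≈ 4.00000, h(4.8) ≈ 4.28952, h(5.6) ≈ 4.56070, h(6.4) ≈ 4.81664, h(7.2) ≈ 5.05964.
Sum = Δu · [h(4) + h(4.8) + h(5.6) + h(6.4) + h(7.2)].
Sum ≈ 18.18120.

18.18120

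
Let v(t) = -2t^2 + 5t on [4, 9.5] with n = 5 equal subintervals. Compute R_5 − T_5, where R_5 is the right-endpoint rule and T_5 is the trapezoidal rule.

-66.55

R_5 = -412.06.
T_5 = -345.51.
R_5 − T_5 = -66.55.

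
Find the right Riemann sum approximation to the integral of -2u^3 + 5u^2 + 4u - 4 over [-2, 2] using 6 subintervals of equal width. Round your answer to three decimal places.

Δu = (2 − (-2))/6 = 2/3.
Right endpoints: -4/3, -2/3, 0, 2/3, 4/3, 2.
f(-4/3) = 116/27, f(-2/3) = -104/27, f(0) = -4, f(2/3) = 8/27, f(4/3) = 148/27, f(2) = 8.
Sum = Δu · [f(-4/3) + f(-2/3) + f(0) + ...].
Sum ≈ 6.815.

6.815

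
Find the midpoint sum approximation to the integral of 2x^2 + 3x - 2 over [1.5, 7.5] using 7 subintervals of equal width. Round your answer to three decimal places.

Δx = (7.5 − 1.5)/7 = 6/7.
Midpoints: 27/14, 39/14, 51/14, 4.5, 75/14, 87/14, 99/14.
f(27/14) = 550/49, f(39/14) = 1072/49, f(51/14) = 1738/49, f(4.5) = 52, f(75/14) = 3502/49, f(87/14) = 4600/49, f(99/14) = 5842/49.
Sum = Δx · [f(27/14) + f(39/14) + f(51/14) + ...].
Sum ≈ 347.265.

347.265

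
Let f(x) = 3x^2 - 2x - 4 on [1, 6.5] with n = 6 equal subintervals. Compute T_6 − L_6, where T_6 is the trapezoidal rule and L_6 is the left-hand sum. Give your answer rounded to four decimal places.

T_6 ≈ 212.685764.
L_6 ≈ 161.008681.
T_6 − L_6 ≈ 51.6771.

51.6771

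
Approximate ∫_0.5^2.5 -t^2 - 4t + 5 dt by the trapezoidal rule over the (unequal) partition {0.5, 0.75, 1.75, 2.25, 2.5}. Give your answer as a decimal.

-7.359375

Subinterval widths: 0.25, 1, 0.5, 0.25.
f(0.5) = 2.75, f(0.75) = 1.4375, f(1.75) = -5.0625, f(2.25) = -9.0625, f(2.5) = -11.25.
On each subinterval the trapezoid contributes (Δt_i/2)·[f(t_{i-1}) + f(t_i)].
Sum = -7.359375.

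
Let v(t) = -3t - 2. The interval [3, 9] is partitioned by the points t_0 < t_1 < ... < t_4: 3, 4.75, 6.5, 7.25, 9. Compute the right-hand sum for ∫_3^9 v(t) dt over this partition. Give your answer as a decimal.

Subinterval widths: 1.75, 1.75, 0.75, 1.75.
Right endpoints: 4.75, 6.5, 7.25, 9.
v(4.75) = -16.25, v(6.5) = -21.5, v(7.25) = -23.75, v(9) = -29.
Sum = Σ Δt_i · v(t_i).
Sum = -134.625.

-134.625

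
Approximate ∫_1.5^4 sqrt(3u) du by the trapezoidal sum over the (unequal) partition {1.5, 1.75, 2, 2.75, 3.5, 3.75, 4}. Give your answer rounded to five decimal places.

Subinterval widths: 0.25, 0.25, 0.75, 0.75, 0.25, 0.25.
f(1.5) ≈ 2.12132, f(1.75) ≈ 2.29129, f(2) ≈ 2.44949, f(2.75) ≈ 2.87228, f(3.5) ≈ 3.24037, f(3.75) ≈ 3.35410, f(4) ≈ 3.46410.
On each subinterval the trapezoid contributes (Δu_i/2)·[f(u_{i-1}) + f(u_i)].
Sum ≈ 7.10867.

7.10867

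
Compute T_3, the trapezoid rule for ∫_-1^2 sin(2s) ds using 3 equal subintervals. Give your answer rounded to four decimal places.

0.0762

Δs = (2 − (-1))/3 = 1.
f(-1) ≈ -0.9093, f(0) ≈ 0.0000, f(1) ≈ 0.9093, f(2) ≈ -0.7568.
T_3 = (Δs/2)·[f(s_0) + 2f(s_1) + 2f(s_2) + f(s_3)].
Sum ≈ 0.0762.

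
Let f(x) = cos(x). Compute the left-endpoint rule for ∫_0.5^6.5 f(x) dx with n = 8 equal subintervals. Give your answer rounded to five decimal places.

-0.28893

Δx = (6.5 − 0.5)/8 = 0.75.
Left endpoints: 0.5, 1.25, 2, 2.75, 3.5, 4.25, 5, 5.75.
f(0.5) ≈ 0.87758, f(1.25) ≈ 0.31532, f(2) ≈ -0.41615, f(2.75) ≈ -0.92430, f(3.5) ≈ -0.93646, f(4.25) ≈ -0.44609, f(5) ≈ 0.28366, f(5.75) ≈ 0.86119.
Sum = Δx · [f(0.5) + f(1.25) + f(2) + ...].
Sum ≈ -0.28893.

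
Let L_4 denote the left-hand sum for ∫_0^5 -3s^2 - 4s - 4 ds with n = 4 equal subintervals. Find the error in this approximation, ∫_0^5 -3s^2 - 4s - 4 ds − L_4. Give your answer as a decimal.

-55.46875

Exact integral: ∫_0^5 f(s) ds = -195.
L_4 = -139.53125.
Error = -195 − (-139.53125) = -55.46875.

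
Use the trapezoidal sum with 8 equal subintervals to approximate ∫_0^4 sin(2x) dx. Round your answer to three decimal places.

Δx = (4 − 0)/8 = 0.5.
f(0) ≈ 0.000, f(0.5) ≈ 0.841, f(1) ≈ 0.909, f(1.5) ≈ 0.141, f(2) ≈ -0.757, f(2.5) ≈ -0.959, f(3) ≈ -0.279, f(3.5) ≈ 0.657, f(4) ≈ 0.989.
T_8 = (Δx/2)·[f(x_0) + 2f(x_1) + ... + 2f(x_{7}) + f(x_8)].
Sum ≈ 0.524.

0.524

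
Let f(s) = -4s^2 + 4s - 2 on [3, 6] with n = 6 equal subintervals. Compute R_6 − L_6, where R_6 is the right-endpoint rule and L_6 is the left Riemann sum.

R_6 = -228.5.
L_6 = -180.5.
R_6 − L_6 = -48.

-48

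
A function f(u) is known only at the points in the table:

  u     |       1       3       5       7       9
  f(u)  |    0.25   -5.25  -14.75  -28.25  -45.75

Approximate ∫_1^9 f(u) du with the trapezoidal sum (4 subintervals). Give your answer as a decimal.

Δu = 2.
T_4 = (2/2)·[0.25 + 2·(-5.25) + 2·(-14.75) + 2·(-28.25) + (-45.75)] = -142.

-142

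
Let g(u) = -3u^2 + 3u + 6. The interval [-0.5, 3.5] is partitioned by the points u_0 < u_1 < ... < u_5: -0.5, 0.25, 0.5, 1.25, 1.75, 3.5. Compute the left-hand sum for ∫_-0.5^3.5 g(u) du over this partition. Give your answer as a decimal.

Subinterval widths: 0.75, 0.25, 0.75, 0.5, 1.75.
Left endpoints: -0.5, 0.25, 0.5, 1.25, 1.75.
g(-0.5) = 3.75, g(0.25) = 6.5625, g(0.5) = 6.75, g(1.25) = 5.0625, g(1.75) = 2.0625.
Sum = Σ Δu_i · g(u_i).
Sum = 15.65625.

15.65625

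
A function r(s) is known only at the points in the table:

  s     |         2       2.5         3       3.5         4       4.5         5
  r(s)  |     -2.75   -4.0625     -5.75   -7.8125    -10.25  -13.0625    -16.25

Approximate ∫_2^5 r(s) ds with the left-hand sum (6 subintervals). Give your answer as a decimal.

Δs = 0.5.
Sum = 0.5·[(-2.75) + (-4.0625) + (-5.75) + (-7.8125) + (-10.25) + (-13.0625)] = -21.84375.

-21.84375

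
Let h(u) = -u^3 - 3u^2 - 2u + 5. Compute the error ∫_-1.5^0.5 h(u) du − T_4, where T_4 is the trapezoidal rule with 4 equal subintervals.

0.125

Exact integral: ∫_-1.5^0.5 h(u) du = 9.75.
T_4 = 9.625.
Error = 9.75 − 9.625 = 0.125.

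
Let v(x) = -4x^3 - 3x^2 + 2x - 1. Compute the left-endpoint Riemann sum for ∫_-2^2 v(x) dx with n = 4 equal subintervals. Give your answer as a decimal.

6

Δx = (2 − (-2))/4 = 1.
Left endpoints: -2, -1, 0, 1.
v(-2) = 15, v(-1) = -2, v(0) = -1, v(1) = -6.
Sum = Δx · [v(-2) + v(-1) + v(0) + v(1)].
Sum = 6.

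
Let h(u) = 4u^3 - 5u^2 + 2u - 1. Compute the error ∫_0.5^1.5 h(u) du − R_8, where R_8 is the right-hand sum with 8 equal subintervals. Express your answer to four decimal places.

-0.3307

Exact integral: ∫_0.5^1.5 h(u) du ≈ 0.583333.
R_8 = 0.9140625.
Error ≈ 0.583333 − 0.9140625 ≈ -0.3307.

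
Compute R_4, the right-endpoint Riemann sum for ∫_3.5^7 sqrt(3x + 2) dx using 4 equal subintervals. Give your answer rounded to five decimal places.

15.23538

Δx = (7 − 3.5)/4 = 0.875.
Right endpoints: 4.375, 5.25, 6.125, 7.
f(4.375) ≈ 3.88909, f(5.25) ≈ 4.21307, f(6.125) ≈ 4.51387, f(7) ≈ 4.79583.
Sum = Δx · [f(4.375) + f(5.25) + f(6.125) + f(7)].
Sum ≈ 15.23538.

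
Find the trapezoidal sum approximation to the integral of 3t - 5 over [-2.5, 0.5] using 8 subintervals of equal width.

Δt = (0.5 − (-2.5))/8 = 0.375.
f(-2.5) = -12.5, f(-2.125) = -11.375, f(-1.75) = -10.25, f(-1.375) = -9.125, f(-1) = -8, f(-0.625) = -6.875, f(-0.25) = -5.75, f(0.125) = -4.625, f(0.5) = -3.5.
T_8 = (Δt/2)·[f(t_0) + 2f(t_1) + ... + 2f(t_{7}) + f(t_8)].
Sum = -24.

-24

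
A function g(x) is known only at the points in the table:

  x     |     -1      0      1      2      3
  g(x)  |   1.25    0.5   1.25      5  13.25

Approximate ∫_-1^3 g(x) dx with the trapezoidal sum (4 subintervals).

14

Δx = 1.
T_4 = (1/2)·[1.25 + 2·0.5 + 2·1.25 + 2·5 + 13.25] = 14.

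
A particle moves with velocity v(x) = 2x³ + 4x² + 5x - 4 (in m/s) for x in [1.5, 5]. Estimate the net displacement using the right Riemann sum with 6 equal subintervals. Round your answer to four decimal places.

Δx = (5 − 1.5)/6 = 7/12.
Right endpoints: 25/12, 8/3, 3.25, 23/6, 53/12, 5.
v(25/12) = 36169/864, v(8/3) = 2044/27, v(3.25) = 123.15625, v(23/6) = 20153/108, v(53/12) = 231917/864, v(5) = 371.
Sum = Δx · [v(25/12) + v(8/3) + v(3.25) + ...].
Sum ≈ 622.2688.

622.2688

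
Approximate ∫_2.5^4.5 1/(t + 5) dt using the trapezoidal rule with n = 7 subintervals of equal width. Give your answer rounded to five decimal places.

Δt = (4.5 − 2.5)/7 = 2/7.
f(2.5) = 2/15, f(39/14) = 14/109, f(43/14) = 14/113, f(47/14) = 14/117, f(51/14) = 14/121, f(55/14) = 0.112, f(59/14) = 14/129, f(4.5) = 2/19.
T_7 = (Δt/2)·[f(t_0) + 2f(t_1) + ... + 2f(t_{6}) + f(t_7)].
Sum ≈ 0.23643.

0.23643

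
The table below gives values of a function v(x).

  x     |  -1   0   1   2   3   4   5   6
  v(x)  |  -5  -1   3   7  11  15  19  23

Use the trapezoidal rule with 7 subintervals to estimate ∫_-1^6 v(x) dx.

Δx = 1.
T_7 = (1/2)·[(-5) + 2·(-1) + 2·3 + 2·7 + 2·11 + 2·15 + 2·19 + 23] = 63.

63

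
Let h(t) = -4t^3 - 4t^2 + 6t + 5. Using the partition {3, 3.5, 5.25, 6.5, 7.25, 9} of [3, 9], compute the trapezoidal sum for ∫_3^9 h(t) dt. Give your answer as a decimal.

-7342.359375

Subinterval widths: 0.5, 1.75, 1.25, 0.75, 1.75.
h(3) = -121, h(3.5) = -194.5, h(5.25) = -652.5625, h(6.5) = -1223.5, h(7.25) = -1686.0625, h(9) = -3181.
On each subinterval the trapezoid contributes (Δt_i/2)·[h(t_{i-1}) + h(t_i)].
Sum = -7342.359375.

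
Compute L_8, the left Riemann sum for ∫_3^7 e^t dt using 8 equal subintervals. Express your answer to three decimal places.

829.746

Δt = (7 − 3)/8 = 0.5.
Left endpoints: 3, 3.5, 4, 4.5, 5, 5.5, 6, 6.5.
f(3) ≈ 20.086, f(3.5) ≈ 33.115, f(4) ≈ 54.598, f(4.5) ≈ 90.017, f(5) ≈ 148.413, f(5.5) ≈ 244.692, f(6) ≈ 403.429, f(6.5) ≈ 665.142.
Sum = Δt · [f(3) + f(3.5) + f(4) + ...].
Sum ≈ 829.746.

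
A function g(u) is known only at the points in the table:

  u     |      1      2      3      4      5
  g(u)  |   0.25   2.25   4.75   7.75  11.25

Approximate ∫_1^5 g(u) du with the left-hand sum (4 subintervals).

15

Δu = 1.
Sum = 1·[0.25 + 2.25 + 4.75 + 7.75] = 15.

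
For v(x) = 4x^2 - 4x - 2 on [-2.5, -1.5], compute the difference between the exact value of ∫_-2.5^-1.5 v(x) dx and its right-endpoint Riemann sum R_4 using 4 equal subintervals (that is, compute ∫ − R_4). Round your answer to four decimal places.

2.4583

Exact integral: ∫_-2.5^-1.5 v(x) dx ≈ 22.333333.
R_4 = 19.875.
Error ≈ 22.333333 − 19.875 ≈ 2.4583.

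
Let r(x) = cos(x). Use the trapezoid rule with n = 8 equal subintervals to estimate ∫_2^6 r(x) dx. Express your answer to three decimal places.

-1.164

Δx = (6 − 2)/8 = 0.5.
r(2) ≈ -0.416, r(2.5) ≈ -0.801, r(3) ≈ -0.990, r(3.5) ≈ -0.936, r(4) ≈ -0.654, r(4.5) ≈ -0.211, r(5) ≈ 0.284, r(5.5) ≈ 0.709, r(6) ≈ 0.960.
T_8 = (Δx/2)·[r(x_0) + 2r(x_1) + ... + 2r(x_{7}) + r(x_8)].
Sum ≈ -1.164.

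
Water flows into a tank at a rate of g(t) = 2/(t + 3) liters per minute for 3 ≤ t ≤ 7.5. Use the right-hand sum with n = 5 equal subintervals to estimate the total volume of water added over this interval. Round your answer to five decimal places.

1.05746

Δt = (7.5 − 3)/5 = 0.9.
Right endpoints: 3.9, 4.8, 5.7, 6.6, 7.5.
g(3.9) = 20/69, g(4.8) = 10/39, g(5.7) = 20/87, g(6.6) = 5/24, g(7.5) = 4/21.
Sum = Δt · [g(3.9) + g(4.8) + g(5.7) + g(6.6) + g(7.5)].
Sum ≈ 1.05746.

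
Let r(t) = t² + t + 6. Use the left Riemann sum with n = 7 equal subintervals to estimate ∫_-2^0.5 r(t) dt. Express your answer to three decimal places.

Δt = (0.5 − (-2))/7 = 5/14.
Left endpoints: -2, -23/14, -9/7, -13/14, -4/7, -3/14, 1/7.
r(-2) = 8, r(-23/14) = 1383/196, r(-9/7) = 312/49, r(-13/14) = 1163/196, r(-4/7) = 282/49, r(-3/14) = 1143/196, r(1/7) = 302/49.
Sum = Δt · [r(-2) + r(-23/14) + r(-9/7) + ...].
Sum ≈ 16.110.

16.110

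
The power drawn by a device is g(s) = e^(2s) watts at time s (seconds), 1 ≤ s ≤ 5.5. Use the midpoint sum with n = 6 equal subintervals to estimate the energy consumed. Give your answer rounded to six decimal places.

Δs = (5.5 − 1)/6 = 0.75.
Midpoints: 1.375, 2.125, 2.875, 3.625, 4.375, 5.125.
g(1.375) ≈ 15.642632, g(2.125) ≈ 70.105412, g(2.875) ≈ 314.190660, g(3.625) ≈ 1408.104848, g(4.375) ≈ 6310.688108, g(5.125) ≈ 28282.541920.
Sum = Δs · [g(1.375) + g(2.125) + g(2.875) + ...].
Sum ≈ 27300.955186.

27300.955186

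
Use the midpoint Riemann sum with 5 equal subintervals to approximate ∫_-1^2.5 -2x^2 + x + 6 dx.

12.8275

Δx = (2.5 − (-1))/5 = 0.7.
Midpoints: -0.65, 0.05, 0.75, 1.45, 2.15.
f(-0.65) = 4.505, f(0.05) = 6.045, f(0.75) = 5.625, f(1.45) = 3.245, f(2.15) = -1.095.
Sum = Δx · [f(-0.65) + f(0.05) + f(0.75) + f(1.45) + f(2.15)].
Sum = 12.8275.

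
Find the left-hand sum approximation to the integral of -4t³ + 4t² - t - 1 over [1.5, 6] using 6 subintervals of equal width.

Δt = (6 − 1.5)/6 = 0.75.
Left endpoints: 1.5, 2.25, 3, 3.75, 4.5, 5.25.
f(1.5) = -7, f(2.25) = -28.5625, f(3) = -76, f(3.75) = -159.4375, f(4.5) = -289, f(5.25) = -474.8125.
Sum = Δt · [f(1.5) + f(2.25) + f(3) + ...].
Sum = -776.109375.

-776.109375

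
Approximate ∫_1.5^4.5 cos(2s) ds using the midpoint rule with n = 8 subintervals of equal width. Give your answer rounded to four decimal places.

0.1387

Δs = (4.5 − 1.5)/8 = 0.375.
Midpoints: 1.6875, 2.0625, 2.4375, 2.8125, 3.1875, 3.5625, 3.9375, 4.3125.
f(1.6875) ≈ -0.9729, f(2.0625) ≈ -0.5542, f(2.4375) ≈ 0.1619, f(2.8125) ≈ 0.7911, f(3.1875) ≈ 0.9958, f(3.5625) ≈ 0.6661, f(3.9375) ≈ -0.0210, f(4.3125) ≈ -0.6969.
Sum = Δs · [f(1.6875) + f(2.0625) + f(2.4375) + ...].
Sum ≈ 0.1387.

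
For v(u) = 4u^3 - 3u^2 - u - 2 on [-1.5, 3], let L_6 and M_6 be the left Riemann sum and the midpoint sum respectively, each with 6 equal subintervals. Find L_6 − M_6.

-32.484375

L_6 = -0.5625.
M_6 = 31.921875.
L_6 − M_6 = -32.484375.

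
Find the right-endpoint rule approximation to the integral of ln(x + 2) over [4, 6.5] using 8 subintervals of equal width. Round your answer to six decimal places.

Δx = (6.5 − 4)/8 = 0.3125.
Right endpoints: 4.3125, 4.625, 4.9375, 5.25, 5.5625, 5.875, 6.1875, 6.5.
f(4.3125) ≈ 1.842532, f(4.625) ≈ 1.890850, f(4.9375) ≈ 1.936941, f(5.25) ≈ 1.981001, f(5.5625) ≈ 2.023202, f(5.875) ≈ 2.063693, f(6.1875) ≈ 2.102609, f(6.5) ≈ 2.140066.
Sum = Δx · [f(4.3125) + f(4.625) + f(4.9375) + ...].
Sum ≈ 4.994030.

4.994030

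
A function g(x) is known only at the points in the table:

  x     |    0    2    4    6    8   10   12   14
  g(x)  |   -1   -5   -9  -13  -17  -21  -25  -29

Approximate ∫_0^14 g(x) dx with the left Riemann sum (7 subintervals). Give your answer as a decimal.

Δx = 2.
Sum = 2·[(-1) + (-5) + (-9) + (-13) + (-17) + (-21) + (-25)] = -182.

-182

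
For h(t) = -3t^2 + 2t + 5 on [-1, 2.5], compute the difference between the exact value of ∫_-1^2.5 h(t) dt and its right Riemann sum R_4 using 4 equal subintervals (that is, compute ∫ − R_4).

5.16796875

Exact integral: ∫_-1^2.5 h(t) dt = 6.125.
R_4 = 0.95703125.
Error = 6.125 − 0.95703125 = 5.16796875.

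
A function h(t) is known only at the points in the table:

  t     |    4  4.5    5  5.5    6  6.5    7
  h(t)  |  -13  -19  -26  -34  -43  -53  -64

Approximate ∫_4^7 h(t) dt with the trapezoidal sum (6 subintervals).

-106.75

Δt = 0.5.
T_6 = (0.5/2)·[(-13) + 2·(-19) + 2·(-26) + 2·(-34) + 2·(-43) + 2·(-53) + (-64)] = -106.75.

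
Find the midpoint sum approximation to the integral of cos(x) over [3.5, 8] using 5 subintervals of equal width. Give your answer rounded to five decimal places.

1.38646

Δx = (8 − 3.5)/5 = 0.9.
Midpoints: 3.95, 4.85, 5.75, 6.65, 7.55.
f(3.95) ≈ -0.69065, f(4.85) ≈ 0.13718, f(5.75) ≈ 0.86119, f(6.65) ≈ 0.93347, f(7.55) ≈ 0.29932.
Sum = Δx · [f(3.95) + f(4.85) + f(5.75) + f(6.65) + f(7.55)].
Sum ≈ 1.38646.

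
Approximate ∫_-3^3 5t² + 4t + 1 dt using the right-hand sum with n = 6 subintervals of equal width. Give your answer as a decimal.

Δt = (3 − (-3))/6 = 1.
Right endpoints: -2, -1, 0, 1, 2, 3.
f(-2) = 13, f(-1) = 2, f(0) = 1, f(1) = 10, f(2) = 29, f(3) = 58.
Sum = Δt · [f(-2) + f(-1) + f(0) + ...].
Sum = 113.

113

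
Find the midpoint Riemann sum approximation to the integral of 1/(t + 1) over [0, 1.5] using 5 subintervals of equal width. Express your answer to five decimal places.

Δt = (1.5 − 0)/5 = 0.3.
Midpoints: 0.15, 0.45, 0.75, 1.05, 1.35.
f(0.15) = 20/23, f(0.45) = 20/29, f(0.75) = 4/7, f(1.05) = 20/41, f(1.35) = 20/47.
Sum = Δt · [f(0.15) + f(0.45) + f(0.75) + f(1.05) + f(1.35)].
Sum ≈ 0.91320.

0.91320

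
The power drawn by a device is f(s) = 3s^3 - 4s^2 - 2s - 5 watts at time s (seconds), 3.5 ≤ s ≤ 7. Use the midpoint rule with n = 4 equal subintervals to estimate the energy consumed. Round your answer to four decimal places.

Δs = (7 − 3.5)/4 = 0.875.
Midpoints: 3.9375, 4.8125, 5.6875, 6.5625.
f(3.9375) = 443389/4096, f(4.8125) = 930239/4096, f(5.6875) = 1663657/4096, f(6.5625) = 2693035/4096.
Sum = Δs · [f(3.9375) + f(4.8125) + f(5.6875) + f(6.5625)].
Sum ≈ 1224.1284.

1224.1284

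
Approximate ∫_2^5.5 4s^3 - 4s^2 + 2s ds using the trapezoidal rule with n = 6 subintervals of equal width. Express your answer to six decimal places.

722.284144

Δs = (5.5 − 2)/6 = 7/12.
f(2) = 20, f(31/12) = 20491/432, f(19/6) = 5035/54, f(3.75) = 162.1875, f(13/3) = 6994/27, f(59/12) = 167855/432, f(5.5) = 555.5.
T_6 = (Δs/2)·[f(s_0) + 2f(s_1) + ... + 2f(s_{5}) + f(s_6)].
Sum ≈ 722.284144.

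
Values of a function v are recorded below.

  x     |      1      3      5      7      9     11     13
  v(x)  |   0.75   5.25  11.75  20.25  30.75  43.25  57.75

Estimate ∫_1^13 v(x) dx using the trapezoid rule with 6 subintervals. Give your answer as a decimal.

281

Δx = 2.
T_6 = (2/2)·[0.75 + 2·5.25 + 2·11.75 + 2·20.25 + 2·30.75 + 2·43.25 + 57.75] = 281.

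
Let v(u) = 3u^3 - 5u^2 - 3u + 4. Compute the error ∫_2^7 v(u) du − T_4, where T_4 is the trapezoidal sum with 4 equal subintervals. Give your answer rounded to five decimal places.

-46.22396

Exact integral: ∫_2^7 v(u) du ≈ 1182.9166667.
T_4 = 1229.140625.
Error ≈ 1182.9166667 − 1229.140625 ≈ -46.22396.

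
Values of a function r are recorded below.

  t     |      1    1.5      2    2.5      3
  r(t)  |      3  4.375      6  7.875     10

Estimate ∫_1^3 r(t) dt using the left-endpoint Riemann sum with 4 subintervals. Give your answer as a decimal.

Δt = 0.5.
Sum = 0.5·[3 + 4.375 + 6 + 7.875] = 10.625.

10.625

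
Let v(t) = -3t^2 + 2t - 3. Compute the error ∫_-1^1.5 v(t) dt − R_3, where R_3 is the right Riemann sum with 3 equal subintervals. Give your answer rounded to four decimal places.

0.3472

Exact integral: ∫_-1^1.5 v(t) dt = -10.625.
R_3 ≈ -10.972222.
Error ≈ -10.625 − (-10.972222) ≈ 0.3472.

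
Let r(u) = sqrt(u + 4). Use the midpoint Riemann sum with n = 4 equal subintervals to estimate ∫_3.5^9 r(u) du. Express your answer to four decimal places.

Δu = (9 − 3.5)/4 = 1.375.
Midpoints: 4.1875, 5.5625, 6.9375, 8.3125.
r(4.1875) ≈ 2.8614, r(5.5625) ≈ 3.0923, r(6.9375) ≈ 3.3072, r(8.3125) ≈ 3.5089.
Sum = Δu · [r(4.1875) + r(5.5625) + r(6.9375) + r(8.3125)].
Sum ≈ 17.5585.

17.5585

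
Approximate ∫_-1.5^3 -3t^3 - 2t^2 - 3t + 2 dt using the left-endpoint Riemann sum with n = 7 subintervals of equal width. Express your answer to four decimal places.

-43.0714

Δt = (3 − (-1.5))/7 = 9/14.
Left endpoints: -1.5, -6/7, -3/14, 3/7, 15/14, 12/7, 33/14.
f(-1.5) = 12.125, f(-6/7) = 1712/343, f(-3/14) = 7081/2744, f(3/7) = 38/343, f(15/14) = -19757/2744, f(12/7) = -8278/343, f(33/14) = -152219/2744.
Sum = Δt · [f(-1.5) + f(-6/7) + f(-3/14) + ...].
Sum ≈ -43.0714.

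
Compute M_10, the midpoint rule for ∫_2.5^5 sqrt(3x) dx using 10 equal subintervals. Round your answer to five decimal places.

8.34601

Δx = (5 − 2.5)/10 = 0.25.
Midpoints: 2.625, 2.875, 3.125, 3.375, 3.625, 3.875, 4.125, 4.375, 4.625, 4.875.
f(2.625) ≈ 2.80624, f(2.875) ≈ 2.93684, f(3.125) ≈ 3.06186, f(3.375) ≈ 3.18198, f(3.625) ≈ 3.29773, f(3.875) ≈ 3.40955, f(4.125) ≈ 3.51781, f(4.375) ≈ 3.62284, f(4.625) ≈ 3.72492, f(4.875) ≈ 3.82426.
Sum = Δx · [f(2.625) + f(2.875) + f(3.125) + ...].
Sum ≈ 8.34601.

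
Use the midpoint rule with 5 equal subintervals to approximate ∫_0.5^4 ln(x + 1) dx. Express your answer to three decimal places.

3.948

Δx = (4 − 0.5)/5 = 0.7.
Midpoints: 0.85, 1.55, 2.25, 2.95, 3.65.
f(0.85) ≈ 0.615, f(1.55) ≈ 0.936, f(2.25) ≈ 1.179, f(2.95) ≈ 1.374, f(3.65) ≈ 1.537.
Sum = Δx · [f(0.85) + f(1.55) + f(2.25) + f(2.95) + f(3.65)].
Sum ≈ 3.948.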